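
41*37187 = 1524667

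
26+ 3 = 29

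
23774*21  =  499254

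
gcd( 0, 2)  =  2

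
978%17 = 9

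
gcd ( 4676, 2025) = 1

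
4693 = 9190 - 4497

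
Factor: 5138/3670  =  5^( - 1)*7^1 = 7/5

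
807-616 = 191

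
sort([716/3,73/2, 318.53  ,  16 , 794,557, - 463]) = [-463 , 16, 73/2,  716/3,318.53, 557,794 ] 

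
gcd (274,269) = 1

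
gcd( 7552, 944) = 944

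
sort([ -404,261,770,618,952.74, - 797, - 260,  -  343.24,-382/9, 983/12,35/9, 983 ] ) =[ - 797, - 404, - 343.24, - 260, - 382/9, 35/9,983/12,261,618,770, 952.74,  983] 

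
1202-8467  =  -7265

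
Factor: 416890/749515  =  2^1*13^(-2 )*47^1= 94/169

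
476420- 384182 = 92238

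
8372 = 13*644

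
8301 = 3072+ 5229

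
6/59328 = 1/9888 = 0.00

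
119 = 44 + 75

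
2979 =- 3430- -6409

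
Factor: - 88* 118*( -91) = 2^4*7^1 * 11^1*13^1*59^1 = 944944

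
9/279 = 1/31  =  0.03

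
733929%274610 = 184709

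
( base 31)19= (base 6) 104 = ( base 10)40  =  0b101000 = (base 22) 1i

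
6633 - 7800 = - 1167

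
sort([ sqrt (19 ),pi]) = [pi,sqrt(19 )] 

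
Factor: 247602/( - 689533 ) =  - 8538/23777 = - 2^1*3^1*13^ ( - 1 )*31^( - 1) * 59^( - 1 )*1423^1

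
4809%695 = 639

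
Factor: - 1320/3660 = -2^1*11^1*61^( - 1) = -22/61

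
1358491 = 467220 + 891271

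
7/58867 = 7/58867 = 0.00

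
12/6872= 3/1718 = 0.00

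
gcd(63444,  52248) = 3732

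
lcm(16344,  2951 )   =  212472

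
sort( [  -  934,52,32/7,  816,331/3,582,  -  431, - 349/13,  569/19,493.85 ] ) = [-934,-431 , - 349/13,32/7, 569/19,52, 331/3, 493.85,582, 816 ] 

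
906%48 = 42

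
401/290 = 1+111/290 = 1.38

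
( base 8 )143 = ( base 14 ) 71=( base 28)3f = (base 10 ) 99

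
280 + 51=331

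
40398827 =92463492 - 52064665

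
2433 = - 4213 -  - 6646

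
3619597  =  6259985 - 2640388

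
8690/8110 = 1 + 58/811 = 1.07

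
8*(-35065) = - 280520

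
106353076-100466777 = 5886299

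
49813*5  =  249065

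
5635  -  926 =4709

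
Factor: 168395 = 5^1*33679^1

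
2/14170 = 1/7085=0.00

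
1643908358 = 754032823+889875535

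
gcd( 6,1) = 1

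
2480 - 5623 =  - 3143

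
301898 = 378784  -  76886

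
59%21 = 17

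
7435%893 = 291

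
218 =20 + 198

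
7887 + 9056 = 16943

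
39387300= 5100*7723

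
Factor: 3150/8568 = 2^( - 2) * 5^2*17^( - 1 ) = 25/68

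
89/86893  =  89/86893 = 0.00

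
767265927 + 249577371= 1016843298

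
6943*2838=19704234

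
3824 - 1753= 2071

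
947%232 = 19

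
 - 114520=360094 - 474614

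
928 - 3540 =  - 2612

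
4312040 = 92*46870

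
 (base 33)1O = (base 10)57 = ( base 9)63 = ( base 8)71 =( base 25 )27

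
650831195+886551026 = 1537382221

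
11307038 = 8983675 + 2323363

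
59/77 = 59/77 = 0.77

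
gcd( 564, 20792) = 4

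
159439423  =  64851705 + 94587718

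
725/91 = 725/91  =  7.97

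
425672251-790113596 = -364441345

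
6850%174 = 64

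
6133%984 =229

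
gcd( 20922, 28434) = 6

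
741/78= 19/2=9.50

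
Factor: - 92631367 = -61^1*421^1*3607^1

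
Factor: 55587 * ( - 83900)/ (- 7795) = 932749860/1559 = 2^2 *3^1*5^1 * 7^1*839^1*1559^ (  -  1)*2647^1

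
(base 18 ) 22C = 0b1010111000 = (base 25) 12L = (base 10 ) 696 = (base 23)176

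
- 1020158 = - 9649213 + 8629055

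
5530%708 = 574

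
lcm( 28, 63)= 252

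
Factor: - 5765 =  - 5^1*1153^1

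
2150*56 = 120400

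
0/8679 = 0=0.00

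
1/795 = 1/795 = 0.00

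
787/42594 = 787/42594 = 0.02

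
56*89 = 4984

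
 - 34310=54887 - 89197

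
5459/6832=5459/6832 = 0.80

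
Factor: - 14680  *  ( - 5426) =79653680 = 2^4*5^1* 367^1*2713^1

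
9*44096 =396864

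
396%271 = 125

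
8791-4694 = 4097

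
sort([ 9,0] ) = [ 0,9 ]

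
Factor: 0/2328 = 0=0^1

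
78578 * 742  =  58304876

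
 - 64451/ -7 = 9207 + 2/7 = 9207.29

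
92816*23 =2134768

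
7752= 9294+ - 1542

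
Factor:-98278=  - 2^1 * 49139^1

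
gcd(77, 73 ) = 1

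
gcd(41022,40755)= 3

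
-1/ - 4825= 1/4825 = 0.00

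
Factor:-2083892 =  - 2^2*23^1*22651^1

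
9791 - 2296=7495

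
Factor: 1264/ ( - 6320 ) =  - 1/5 = - 5^( - 1 ) 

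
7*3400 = 23800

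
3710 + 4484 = 8194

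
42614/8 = 21307/4 = 5326.75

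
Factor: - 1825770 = -2^1 *3^1 * 5^1*60859^1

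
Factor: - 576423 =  - 3^3*37^1*577^1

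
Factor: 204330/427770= 3^(-1)* 97^( - 1 )*139^1 = 139/291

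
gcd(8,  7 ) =1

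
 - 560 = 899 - 1459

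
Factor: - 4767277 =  - 4767277^1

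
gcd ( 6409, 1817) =1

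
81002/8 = 40501/4 = 10125.25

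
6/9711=2/3237 = 0.00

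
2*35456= 70912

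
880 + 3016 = 3896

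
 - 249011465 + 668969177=419957712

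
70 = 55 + 15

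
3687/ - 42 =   -  88 + 3/14 = - 87.79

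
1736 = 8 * 217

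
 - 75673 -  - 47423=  - 28250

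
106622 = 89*1198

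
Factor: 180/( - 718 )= - 90/359=- 2^1*3^2*5^1*359^( - 1)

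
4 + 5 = 9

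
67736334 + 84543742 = 152280076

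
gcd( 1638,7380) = 18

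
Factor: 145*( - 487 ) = -5^1 * 29^1*487^1 = - 70615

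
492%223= 46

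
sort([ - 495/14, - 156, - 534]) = [ -534, - 156, - 495/14] 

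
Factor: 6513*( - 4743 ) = - 3^3*13^1*17^1*31^1 * 167^1 = -30891159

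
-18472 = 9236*( - 2)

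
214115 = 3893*55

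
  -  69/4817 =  - 1 + 4748/4817  =  -0.01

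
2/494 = 1/247=0.00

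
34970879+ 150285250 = 185256129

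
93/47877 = 31/15959 = 0.00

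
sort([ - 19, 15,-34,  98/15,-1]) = [ - 34, - 19 ,- 1, 98/15,  15 ] 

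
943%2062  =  943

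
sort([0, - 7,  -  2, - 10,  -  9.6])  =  [-10, - 9.6,  -  7, - 2,0]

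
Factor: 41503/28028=77/52 = 2^( - 2 ) *7^1 * 11^1*13^( - 1)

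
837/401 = 837/401 = 2.09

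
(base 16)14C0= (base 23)a0m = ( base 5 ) 132222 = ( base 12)30a8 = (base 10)5312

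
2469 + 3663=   6132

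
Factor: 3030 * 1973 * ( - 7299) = -43634808810 =- 2^1*3^3 * 5^1 * 101^1*811^1 * 1973^1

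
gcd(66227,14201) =1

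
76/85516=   19/21379 = 0.00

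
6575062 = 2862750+3712312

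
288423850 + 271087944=559511794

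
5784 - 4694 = 1090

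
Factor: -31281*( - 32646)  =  1021199526=2^1*3^2 * 5441^1 * 10427^1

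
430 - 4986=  -4556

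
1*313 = 313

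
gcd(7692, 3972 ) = 12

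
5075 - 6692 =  - 1617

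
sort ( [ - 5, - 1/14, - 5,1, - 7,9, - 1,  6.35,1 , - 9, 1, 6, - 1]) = [-9, - 7, - 5,- 5, - 1, - 1, - 1/14, 1, 1,  1 , 6,  6.35,9 ] 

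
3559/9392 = 3559/9392 =0.38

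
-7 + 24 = 17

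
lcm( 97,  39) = 3783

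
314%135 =44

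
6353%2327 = 1699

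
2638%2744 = 2638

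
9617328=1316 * 7308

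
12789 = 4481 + 8308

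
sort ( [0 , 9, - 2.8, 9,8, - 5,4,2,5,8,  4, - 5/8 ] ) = [ - 5,-2.8, - 5/8, 0,2,4, 4,5,  8, 8, 9, 9 ]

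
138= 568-430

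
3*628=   1884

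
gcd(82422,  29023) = 1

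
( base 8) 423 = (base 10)275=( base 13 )182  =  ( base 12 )1ab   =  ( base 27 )a5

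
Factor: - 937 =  - 937^1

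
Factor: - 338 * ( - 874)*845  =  2^2 * 5^1 * 13^4 * 19^1* 23^1  =  249623140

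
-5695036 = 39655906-45350942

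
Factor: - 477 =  - 3^2*53^1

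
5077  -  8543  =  -3466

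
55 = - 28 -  - 83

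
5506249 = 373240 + 5133009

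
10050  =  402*25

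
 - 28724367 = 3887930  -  32612297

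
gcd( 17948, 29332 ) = 4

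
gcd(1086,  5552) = 2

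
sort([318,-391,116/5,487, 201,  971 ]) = [ - 391,116/5,201,318,487 , 971]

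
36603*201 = 7357203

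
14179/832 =14179/832  =  17.04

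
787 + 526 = 1313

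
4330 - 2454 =1876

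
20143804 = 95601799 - 75457995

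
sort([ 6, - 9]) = [ - 9, 6 ] 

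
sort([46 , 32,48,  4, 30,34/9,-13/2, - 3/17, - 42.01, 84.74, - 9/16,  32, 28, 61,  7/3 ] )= [  -  42.01,-13/2, - 9/16,-3/17,7/3, 34/9,4,28,30,32,32,46,  48,61,84.74]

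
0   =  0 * 7146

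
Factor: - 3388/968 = -7/2 = - 2^(- 1 ) * 7^1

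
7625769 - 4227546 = 3398223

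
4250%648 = 362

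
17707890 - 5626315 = 12081575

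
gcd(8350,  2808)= 2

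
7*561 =3927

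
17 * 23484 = 399228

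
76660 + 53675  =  130335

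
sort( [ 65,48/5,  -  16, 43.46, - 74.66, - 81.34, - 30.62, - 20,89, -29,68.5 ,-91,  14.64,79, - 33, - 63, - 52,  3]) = [  -  91, - 81.34, - 74.66, - 63, - 52, - 33, - 30.62, - 29, - 20,  -  16, 3 , 48/5, 14.64 , 43.46,  65,68.5, 79,  89 ]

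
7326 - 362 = 6964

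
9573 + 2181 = 11754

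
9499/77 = 123 + 4/11 = 123.36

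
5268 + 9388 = 14656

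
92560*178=16475680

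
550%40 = 30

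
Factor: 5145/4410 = 7/6 = 2^( - 1 )*3^ (-1)*7^1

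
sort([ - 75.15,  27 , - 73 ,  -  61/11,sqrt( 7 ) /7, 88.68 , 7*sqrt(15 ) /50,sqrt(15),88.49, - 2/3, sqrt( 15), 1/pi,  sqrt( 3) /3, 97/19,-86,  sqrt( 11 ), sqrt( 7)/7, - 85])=[ - 86, -85 ,- 75.15, - 73, - 61/11,  -  2/3,1/pi, sqrt(7) /7, sqrt(7)/7 , 7*sqrt( 15 )/50, sqrt( 3) /3, sqrt( 11 ), sqrt(15),sqrt( 15),97/19, 27, 88.49,88.68]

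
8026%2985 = 2056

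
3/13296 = 1/4432 = 0.00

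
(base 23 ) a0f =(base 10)5305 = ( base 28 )6LD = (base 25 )8C5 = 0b1010010111001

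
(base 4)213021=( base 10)2505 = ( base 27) 3bl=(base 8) 4711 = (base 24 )489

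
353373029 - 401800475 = - 48427446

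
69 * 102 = 7038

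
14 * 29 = 406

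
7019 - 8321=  - 1302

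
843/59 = 843/59 = 14.29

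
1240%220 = 140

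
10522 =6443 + 4079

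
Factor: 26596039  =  26596039^1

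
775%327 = 121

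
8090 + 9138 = 17228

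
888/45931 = 888/45931 = 0.02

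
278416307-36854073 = 241562234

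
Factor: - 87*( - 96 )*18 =150336 = 2^6*3^4*29^1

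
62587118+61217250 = 123804368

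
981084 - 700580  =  280504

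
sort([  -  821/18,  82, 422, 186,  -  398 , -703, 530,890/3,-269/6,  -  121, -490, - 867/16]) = [ - 703, - 490,-398,  -  121, -867/16, - 821/18,  -  269/6, 82, 186, 890/3, 422, 530 ]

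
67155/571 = 117 + 348/571=117.61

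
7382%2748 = 1886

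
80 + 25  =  105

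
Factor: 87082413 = 3^1*11^1*1583^1*1667^1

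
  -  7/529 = - 1 + 522/529 = -  0.01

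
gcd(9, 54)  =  9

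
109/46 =109/46 = 2.37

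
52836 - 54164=  -  1328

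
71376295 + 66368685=137744980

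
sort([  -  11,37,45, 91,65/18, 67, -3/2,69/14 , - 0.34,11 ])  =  [ - 11,-3/2, - 0.34, 65/18  ,  69/14,11,37,45,67,  91 ] 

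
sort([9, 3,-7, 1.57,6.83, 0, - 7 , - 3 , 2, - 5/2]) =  [ - 7,-7, -3, - 5/2, 0, 1.57,2,3, 6.83 , 9] 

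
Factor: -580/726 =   -  290/363 = -2^1*3^(-1 ) *5^1*11^(  -  2)*29^1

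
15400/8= 1925= 1925.00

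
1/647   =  1/647 = 0.00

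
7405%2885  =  1635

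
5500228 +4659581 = 10159809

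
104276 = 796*131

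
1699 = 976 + 723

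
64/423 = 64/423 = 0.15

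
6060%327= 174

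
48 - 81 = - 33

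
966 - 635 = 331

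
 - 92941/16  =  -5809+3/16  =  - 5808.81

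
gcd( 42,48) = 6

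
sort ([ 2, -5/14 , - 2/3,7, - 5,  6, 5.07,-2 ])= [ - 5,  -  2, - 2/3,- 5/14,2,5.07,6,7] 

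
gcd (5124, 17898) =6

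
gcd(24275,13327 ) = 1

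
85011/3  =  28337  =  28337.00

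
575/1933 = 575/1933 = 0.30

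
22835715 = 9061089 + 13774626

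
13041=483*27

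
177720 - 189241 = -11521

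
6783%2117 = 432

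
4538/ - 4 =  - 2269/2 = - 1134.50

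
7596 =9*844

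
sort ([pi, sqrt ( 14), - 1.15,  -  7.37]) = [ - 7.37, - 1.15, pi, sqrt( 14)]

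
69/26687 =69/26687 = 0.00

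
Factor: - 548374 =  - 2^1*274187^1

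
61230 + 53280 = 114510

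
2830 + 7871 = 10701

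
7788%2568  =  84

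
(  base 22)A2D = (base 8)11441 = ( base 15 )16b7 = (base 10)4897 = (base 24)8c1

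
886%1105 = 886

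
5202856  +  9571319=14774175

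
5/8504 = 5/8504 =0.00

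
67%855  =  67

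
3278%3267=11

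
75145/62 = 75145/62 = 1212.02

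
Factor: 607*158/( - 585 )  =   - 95906/585 = -  2^1*3^( - 2) * 5^(-1 )* 13^ ( - 1) * 79^1*607^1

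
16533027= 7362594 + 9170433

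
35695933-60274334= -24578401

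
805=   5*161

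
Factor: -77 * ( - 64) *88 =2^9* 7^1 * 11^2 =433664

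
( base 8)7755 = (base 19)b5b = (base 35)3BH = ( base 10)4077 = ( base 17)E1E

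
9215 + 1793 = 11008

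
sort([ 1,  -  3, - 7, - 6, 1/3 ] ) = [ - 7,  -  6,- 3,1/3 , 1]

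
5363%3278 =2085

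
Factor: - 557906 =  - 2^1*17^1*61^1*269^1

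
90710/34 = 2667 + 16/17 = 2667.94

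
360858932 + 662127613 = 1022986545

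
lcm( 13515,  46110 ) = 783870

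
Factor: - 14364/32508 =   -  19/43  =  - 19^1 * 43^( - 1) 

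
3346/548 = 1673/274 = 6.11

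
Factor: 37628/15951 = 2^2*3^( - 1 )*13^ ( - 1)*23^1  =  92/39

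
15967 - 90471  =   - 74504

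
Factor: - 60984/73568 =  - 63/76=- 2^( - 2 )*3^2*7^1*19^( - 1) 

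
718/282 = 2+77/141 = 2.55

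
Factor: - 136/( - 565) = 2^3 * 5^(-1 )*17^1*113^( - 1 ) 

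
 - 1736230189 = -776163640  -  960066549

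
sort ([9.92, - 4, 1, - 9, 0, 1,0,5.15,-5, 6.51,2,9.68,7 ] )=[-9 , - 5, - 4,0,0,1,1,  2,5.15,  6.51,7, 9.68, 9.92 ] 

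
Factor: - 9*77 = -693 = - 3^2*7^1 * 11^1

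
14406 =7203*2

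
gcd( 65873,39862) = 19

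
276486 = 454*609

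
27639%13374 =891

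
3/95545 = 3/95545 = 0.00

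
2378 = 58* 41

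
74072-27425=46647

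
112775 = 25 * 4511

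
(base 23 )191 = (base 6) 3225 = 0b1011100001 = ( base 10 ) 737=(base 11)610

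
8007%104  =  103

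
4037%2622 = 1415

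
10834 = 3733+7101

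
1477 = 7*211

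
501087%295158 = 205929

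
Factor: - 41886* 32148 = -2^3*3^4 * 13^1*19^1*47^1*179^1 = -  1346551128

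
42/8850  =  7/1475 = 0.00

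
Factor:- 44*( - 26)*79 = 2^3*11^1*13^1*79^1 =90376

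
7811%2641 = 2529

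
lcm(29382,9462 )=558258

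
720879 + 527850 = 1248729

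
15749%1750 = 1749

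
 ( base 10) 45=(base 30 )1F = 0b101101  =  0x2D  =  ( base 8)55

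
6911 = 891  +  6020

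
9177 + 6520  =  15697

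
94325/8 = 94325/8 = 11790.62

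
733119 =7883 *93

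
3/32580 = 1/10860 = 0.00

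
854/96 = 8 + 43/48 = 8.90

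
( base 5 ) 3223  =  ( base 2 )110110110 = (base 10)438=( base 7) 1164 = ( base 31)e4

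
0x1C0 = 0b111000000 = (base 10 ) 448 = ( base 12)314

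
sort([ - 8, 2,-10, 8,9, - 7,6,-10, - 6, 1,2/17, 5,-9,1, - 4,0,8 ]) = [ - 10, - 10, - 9, - 8, - 7, - 6, - 4,0,2/17,1,1,2,5,6, 8,8,9 ]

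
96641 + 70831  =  167472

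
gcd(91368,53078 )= 2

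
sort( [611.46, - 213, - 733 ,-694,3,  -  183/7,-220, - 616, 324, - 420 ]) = [-733, - 694, - 616, -420,-220,-213, - 183/7, 3,324 , 611.46 ] 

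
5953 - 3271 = 2682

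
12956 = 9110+3846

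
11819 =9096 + 2723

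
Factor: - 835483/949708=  - 2^( - 2 )* 11^1 *151^1*233^( - 1)*503^1*1019^( - 1)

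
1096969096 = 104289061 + 992680035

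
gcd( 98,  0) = 98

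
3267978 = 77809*42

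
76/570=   2/15=0.13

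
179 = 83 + 96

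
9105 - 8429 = 676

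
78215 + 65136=143351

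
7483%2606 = 2271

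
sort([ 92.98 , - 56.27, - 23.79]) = [-56.27, - 23.79,92.98] 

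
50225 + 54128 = 104353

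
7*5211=36477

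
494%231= 32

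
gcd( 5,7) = 1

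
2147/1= 2147 = 2147.00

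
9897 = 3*3299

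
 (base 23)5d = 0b10000000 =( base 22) 5I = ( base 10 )128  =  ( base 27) 4K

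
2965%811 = 532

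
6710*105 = 704550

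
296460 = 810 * 366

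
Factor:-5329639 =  - 7^1 * 761377^1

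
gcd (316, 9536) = 4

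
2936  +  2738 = 5674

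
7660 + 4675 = 12335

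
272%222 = 50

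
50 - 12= 38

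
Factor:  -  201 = - 3^1 * 67^1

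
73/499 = 73/499 = 0.15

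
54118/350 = 27059/175 = 154.62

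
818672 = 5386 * 152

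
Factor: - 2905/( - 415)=7 = 7^1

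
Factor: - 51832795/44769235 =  - 43^( - 1)*151^(- 1 )*197^( - 1 )*1480937^1= - 1480937/1279121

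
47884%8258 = 6594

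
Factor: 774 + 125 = 29^1*31^1 = 899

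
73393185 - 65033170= 8360015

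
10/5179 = 10/5179 = 0.00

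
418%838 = 418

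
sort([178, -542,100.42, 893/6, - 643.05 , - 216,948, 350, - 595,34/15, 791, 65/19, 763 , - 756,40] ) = [ - 756, - 643.05, - 595, - 542, - 216, 34/15,65/19,40 , 100.42,893/6,178,350,763,791,948]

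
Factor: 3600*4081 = 2^4*3^2*5^2*7^1*11^1*53^1 = 14691600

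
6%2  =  0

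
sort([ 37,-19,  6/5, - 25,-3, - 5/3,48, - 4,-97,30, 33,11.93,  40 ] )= [-97, - 25,-19 , - 4,-3,- 5/3, 6/5,11.93,30,33,37, 40,  48]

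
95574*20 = 1911480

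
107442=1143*94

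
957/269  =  957/269= 3.56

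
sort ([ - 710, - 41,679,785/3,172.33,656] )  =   [ - 710  ,-41, 172.33 , 785/3,656 , 679 ]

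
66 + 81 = 147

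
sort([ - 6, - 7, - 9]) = [ - 9,-7,  -  6 ]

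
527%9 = 5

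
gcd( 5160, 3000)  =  120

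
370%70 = 20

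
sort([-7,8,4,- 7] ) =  [ -7, - 7,4,8] 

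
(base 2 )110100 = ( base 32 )1K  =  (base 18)2G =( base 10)52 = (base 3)1221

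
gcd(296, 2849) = 37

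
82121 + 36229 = 118350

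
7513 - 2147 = 5366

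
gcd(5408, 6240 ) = 416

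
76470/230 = 332  +  11/23 = 332.48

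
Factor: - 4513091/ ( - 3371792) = 2^( - 4)*11^1*83^( - 1) * 2539^ ( - 1)*410281^1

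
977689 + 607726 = 1585415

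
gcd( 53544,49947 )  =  3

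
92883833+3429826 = 96313659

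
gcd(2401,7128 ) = 1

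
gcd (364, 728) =364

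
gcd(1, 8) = 1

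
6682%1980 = 742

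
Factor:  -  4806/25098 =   -  3^2*47^(-1)= - 9/47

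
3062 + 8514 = 11576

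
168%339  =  168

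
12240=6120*2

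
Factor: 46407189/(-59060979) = -3^( - 1)*47^1*283^1* 1163^1 * 6562331^( -1 ) = - 15469063/19686993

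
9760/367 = 9760/367 = 26.59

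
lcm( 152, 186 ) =14136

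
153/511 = 153/511 = 0.30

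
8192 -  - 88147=96339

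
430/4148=215/2074 = 0.10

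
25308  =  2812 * 9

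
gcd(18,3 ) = 3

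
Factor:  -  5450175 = - 3^2*5^2*24223^1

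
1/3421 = 1/3421 = 0.00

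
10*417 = 4170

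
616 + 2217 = 2833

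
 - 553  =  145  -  698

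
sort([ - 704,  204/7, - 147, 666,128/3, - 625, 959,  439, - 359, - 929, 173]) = [ - 929, - 704, - 625,  -  359, - 147, 204/7,128/3,173,439,  666, 959]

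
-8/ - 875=8/875=0.01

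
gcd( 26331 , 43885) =8777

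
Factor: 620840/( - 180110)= - 2^2*7^( - 1)*11^1 *17^1 *31^( - 1)= -748/217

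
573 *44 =25212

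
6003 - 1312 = 4691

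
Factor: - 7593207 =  - 3^1*2531069^1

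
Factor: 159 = 3^1*53^1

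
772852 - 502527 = 270325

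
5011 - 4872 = 139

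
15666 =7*2238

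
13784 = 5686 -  - 8098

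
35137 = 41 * 857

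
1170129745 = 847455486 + 322674259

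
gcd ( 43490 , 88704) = 2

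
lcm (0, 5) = 0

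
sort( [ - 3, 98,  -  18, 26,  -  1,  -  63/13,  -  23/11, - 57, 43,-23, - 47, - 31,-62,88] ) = [ - 62, - 57, - 47, -31,-23, - 18,  -  63/13, - 3, - 23/11, - 1, 26, 43, 88, 98 ] 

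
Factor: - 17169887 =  - 7^1*37^1*66293^1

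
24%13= 11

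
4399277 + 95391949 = 99791226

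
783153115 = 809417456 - 26264341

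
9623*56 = 538888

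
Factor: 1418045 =5^1*283609^1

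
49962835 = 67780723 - 17817888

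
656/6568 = 82/821 = 0.10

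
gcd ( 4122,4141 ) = 1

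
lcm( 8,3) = 24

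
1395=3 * 465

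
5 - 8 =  - 3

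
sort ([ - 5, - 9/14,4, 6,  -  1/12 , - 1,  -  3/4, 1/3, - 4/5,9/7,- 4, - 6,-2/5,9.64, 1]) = [  -  6, - 5 ,-4, - 1, - 4/5, - 3/4, - 9/14, - 2/5 ,  -  1/12, 1/3 , 1, 9/7, 4,  6,9.64 ] 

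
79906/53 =79906/53 =1507.66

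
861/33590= 861/33590 = 0.03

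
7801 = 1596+6205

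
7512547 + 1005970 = 8518517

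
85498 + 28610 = 114108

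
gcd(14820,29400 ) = 60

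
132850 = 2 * 66425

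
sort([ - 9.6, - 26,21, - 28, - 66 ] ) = [ - 66,-28, -26, - 9.6,  21] 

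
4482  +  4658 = 9140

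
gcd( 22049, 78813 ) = 1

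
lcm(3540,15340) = 46020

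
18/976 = 9/488 = 0.02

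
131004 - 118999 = 12005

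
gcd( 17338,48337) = 1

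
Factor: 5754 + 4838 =2^5*331^1 = 10592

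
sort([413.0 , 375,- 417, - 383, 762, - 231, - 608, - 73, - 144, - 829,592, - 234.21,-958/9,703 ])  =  [  -  829,-608, - 417,-383, - 234.21, - 231 , - 144  , - 958/9 ,-73,375,413.0, 592,703,762]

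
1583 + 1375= 2958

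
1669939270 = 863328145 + 806611125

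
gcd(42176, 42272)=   32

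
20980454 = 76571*274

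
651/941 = 651/941 = 0.69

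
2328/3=776 =776.00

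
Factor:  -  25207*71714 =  - 1807694798 = -2^1 * 7^1*13^1*23^1*277^1*1559^1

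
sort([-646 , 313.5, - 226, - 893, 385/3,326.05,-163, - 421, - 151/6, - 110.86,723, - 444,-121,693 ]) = [ - 893, - 646, - 444, - 421, - 226, - 163, - 121, - 110.86, - 151/6,385/3,313.5,326.05 , 693,723 ]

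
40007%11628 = 5123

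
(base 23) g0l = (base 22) HBF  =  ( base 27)bh7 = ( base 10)8485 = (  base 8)20445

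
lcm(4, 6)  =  12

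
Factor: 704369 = 37^1*19037^1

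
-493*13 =-6409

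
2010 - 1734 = 276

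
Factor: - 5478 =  - 2^1*3^1*11^1*83^1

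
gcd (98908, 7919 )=1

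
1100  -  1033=67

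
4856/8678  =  2428/4339 = 0.56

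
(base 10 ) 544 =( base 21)14J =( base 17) 1F0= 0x220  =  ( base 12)394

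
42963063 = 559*76857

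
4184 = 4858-674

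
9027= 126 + 8901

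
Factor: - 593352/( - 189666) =2^2*3^1 * 67^1 * 257^( - 1) =804/257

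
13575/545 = 2715/109 = 24.91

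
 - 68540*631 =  - 43248740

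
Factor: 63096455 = 5^1*73^1 * 172867^1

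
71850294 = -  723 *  ( - 99378 ) 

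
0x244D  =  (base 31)9KO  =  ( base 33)8HK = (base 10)9293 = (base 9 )13665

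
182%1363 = 182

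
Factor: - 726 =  - 2^1*3^1*11^2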